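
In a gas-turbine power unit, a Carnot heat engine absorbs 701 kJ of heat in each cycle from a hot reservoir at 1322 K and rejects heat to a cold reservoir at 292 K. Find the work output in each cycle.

W ≈ 546.2 kJ

Since the cycle is reversible, η = 1 − T_C/T_H = 1 − 292.00/1322.00 = 0.7791.
W = η·Q_H = 0.7791 × 701 = 546.2 kJ.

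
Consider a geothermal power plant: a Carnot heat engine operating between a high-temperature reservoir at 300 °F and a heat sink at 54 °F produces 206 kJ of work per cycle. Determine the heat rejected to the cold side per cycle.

T_H = 300 °F → (300 − 32) × 5/9 = 148.89 °C = 422.04 K.
T_C = 54 °F → (54 − 32) × 5/9 = 12.22 °C = 285.37 K.
Since the cycle is reversible, η = 1 − T_C/T_H = 1 − 285.37/422.04 = 0.3238.
Since Q_C/Q_H = T_C/T_H and Q_H = W/η, Q_C = W·T_C/(T_H − T_C) = 206 × 285.37/136.67 = 430 kJ.

Q_C ≈ 430 kJ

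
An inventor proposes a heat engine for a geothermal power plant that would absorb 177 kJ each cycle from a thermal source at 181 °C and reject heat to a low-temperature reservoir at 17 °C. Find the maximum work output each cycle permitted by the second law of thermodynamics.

W_max ≈ 63.9 kJ

T_H = 181 °C → 181 + 273.15 = 454.15 K.
T_C = 17 °C → 17 + 273.15 = 290.15 K.
By the Carnot theorem, η_max = 1 − T_C/T_H = 1 − 290.15/454.15 = 0.3611.
W_max = η_max · Q_H = 0.3611 × 177 = 63.9 kJ.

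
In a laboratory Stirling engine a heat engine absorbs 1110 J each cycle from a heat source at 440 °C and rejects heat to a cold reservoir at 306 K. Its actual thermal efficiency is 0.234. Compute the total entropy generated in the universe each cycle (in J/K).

T_H = 440 °C → 440 + 273.15 = 713.15 K.
W = η·Q_H = 0.234 × 1110 = 259.7 J, so Q_C = Q_H − W = 850.3 J.
Entropy balance on the reservoirs: −Q_H/T_H = -1.556 J/K, +Q_C/T_C = 2.779 J/K.
ΔS_univ = −Q_H/T_H + Q_C/T_C = 1.22 J/K (> 0, since η = 0.234 < η_Carnot = 0.571).

ΔS_univ ≈ 1.22 J/K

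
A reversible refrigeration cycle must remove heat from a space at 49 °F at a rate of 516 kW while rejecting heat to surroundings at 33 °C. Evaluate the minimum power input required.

T_H = 33 °C → 33 + 273.15 = 306.15 K.
T_C = 49 °F → (49 − 32) × 5/9 = 9.44 °C = 282.59 K.
COP_R = T_C/(T_H − T_C) = 282.59/23.56 = 11.9969.
W = Q_C/COP_R = 516/11.9969 = 43.0 kW.

Ẇ_in ≈ 43.0 kW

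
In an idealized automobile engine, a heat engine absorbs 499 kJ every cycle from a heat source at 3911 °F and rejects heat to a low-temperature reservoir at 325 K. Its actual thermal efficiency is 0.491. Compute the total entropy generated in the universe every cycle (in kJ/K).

ΔS_univ ≈ 0.576 kJ/K

T_H = 3911 °F → (3911 − 32) × 5/9 = 2155.00 °C = 2428.15 K.
W = η·Q_H = 0.491 × 499 = 245.0 kJ, so Q_C = Q_H − W = 254.0 kJ.
Reservoir entropy changes: ΔS_H = −Q_H/T_H = −499/2428.15 = -0.2055 kJ/K and ΔS_C = +Q_C/T_C = 254.0/325.00 = 0.7815 kJ/K.
ΔS_univ = −Q_H/T_H + Q_C/T_C = 0.576 kJ/K (> 0, since η = 0.491 < η_Carnot = 0.866).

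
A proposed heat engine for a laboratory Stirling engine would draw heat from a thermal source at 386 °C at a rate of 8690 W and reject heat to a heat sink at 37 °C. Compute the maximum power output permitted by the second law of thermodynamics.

T_H = 386 °C → 386 + 273.15 = 659.15 K.
T_C = 37 °C → 37 + 273.15 = 310.15 K.
The upper bound on efficiency is η_max = 1 − T_C/T_H = 1 − 310.15/659.15 = 0.5295.
W_max = η_max · Q_H = 0.5295 × 8690 = 4601 W.

Ẇ_max ≈ 4601 W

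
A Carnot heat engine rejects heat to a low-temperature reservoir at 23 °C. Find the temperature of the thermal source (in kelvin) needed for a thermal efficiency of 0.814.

T_C = 23 °C → 23 + 273.15 = 296.15 K.
From η = 1 − T_C/T_H, solving for T_H gives T_H = T_C/(1 − η) = 296.15/(1 − 0.814) = 1590 K.

T_H ≈ 1590 K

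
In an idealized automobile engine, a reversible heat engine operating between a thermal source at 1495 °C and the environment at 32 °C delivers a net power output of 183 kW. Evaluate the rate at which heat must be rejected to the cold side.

Q̇_C ≈ 38.2 kW

T_H = 1495 °C → 1495 + 273.15 = 1768.15 K.
T_C = 32 °C → 32 + 273.15 = 305.15 K.
η_rev = 1 − T_C/T_H = 1 − 305.15/1768.15 = 0.8274.
Since Q_C/Q_H = T_C/T_H and Q_H = W/η, Q_C = W·T_C/(T_H − T_C) = 183 × 305.15/1463.00 = 38.2 kW.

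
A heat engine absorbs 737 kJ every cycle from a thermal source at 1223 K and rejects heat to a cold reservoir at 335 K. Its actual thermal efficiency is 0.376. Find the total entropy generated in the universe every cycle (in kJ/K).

ΔS_univ ≈ 0.770 kJ/K

W = η·Q_H = 0.376 × 737 = 277.1 kJ, so Q_C = Q_H − W = 459.9 kJ.
Reservoir entropy changes: ΔS_H = −Q_H/T_H = −737/1223.00 = -0.6026 kJ/K and ΔS_C = +Q_C/T_C = 459.9/335.00 = 1.373 kJ/K.
ΔS_univ = −Q_H/T_H + Q_C/T_C = 0.770 kJ/K (> 0, since η = 0.376 < η_Carnot = 0.726).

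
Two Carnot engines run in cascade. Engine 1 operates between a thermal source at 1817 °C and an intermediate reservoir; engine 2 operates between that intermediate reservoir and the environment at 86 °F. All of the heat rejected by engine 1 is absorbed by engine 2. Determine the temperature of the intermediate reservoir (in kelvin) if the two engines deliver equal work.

T_m ≈ 1200 K

T_H = 1817 °C → 1817 + 273.15 = 2090.15 K.
T_C = 86 °F → (86 − 32) × 5/9 = 30.00 °C = 303.15 K.
For reversible stages Q_m = Q_H·(T_m/T_H). Setting W₁ = Q_H(1 − T_m/T_H) equal to W₂ = Q_m(1 − T_C/T_m) = Q_H·(T_m − T_C)/T_H gives T_H − T_m = T_m − T_C, so T_m = (T_H + T_C)/2 = (2090.15 + 303.15)/2 = 1200 K.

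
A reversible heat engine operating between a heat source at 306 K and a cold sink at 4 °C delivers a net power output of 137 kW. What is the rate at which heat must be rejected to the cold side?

Q̇_C ≈ 1320 kW

T_C = 4 °C → 4 + 273.15 = 277.15 K.
For a reversible engine, η = 1 − T_C/T_H = 1 − 277.15/306.00 = 0.0943.
Since Q_C/Q_H = T_C/T_H and Q_H = W/η, Q_C = W·T_C/(T_H − T_C) = 137 × 277.15/28.85 = 1320 kW.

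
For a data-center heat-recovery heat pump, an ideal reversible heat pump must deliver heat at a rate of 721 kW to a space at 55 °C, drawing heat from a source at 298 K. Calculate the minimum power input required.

T_H = 55 °C → 55 + 273.15 = 328.15 K.
The Carnot heat-pump COP is COP_HP = T_H/(T_H − T_C) = 328.15/30.15 = 10.8839.
W = Q_H/COP_HP = 721/10.8839 = 66.2 kW.

Ẇ_in ≈ 66.2 kW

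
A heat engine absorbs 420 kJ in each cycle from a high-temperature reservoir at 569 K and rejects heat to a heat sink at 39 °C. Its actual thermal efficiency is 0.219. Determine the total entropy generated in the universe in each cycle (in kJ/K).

T_C = 39 °C → 39 + 273.15 = 312.15 K.
W = η·Q_H = 0.219 × 420 = 91.98 kJ, so Q_C = Q_H − W = 328.0 kJ.
Entropy balance on the reservoirs: −Q_H/T_H = -0.7381 kJ/K, +Q_C/T_C = 1.051 kJ/K.
ΔS_univ = −Q_H/T_H + Q_C/T_C = 0.313 kJ/K (> 0, since η = 0.219 < η_Carnot = 0.451).

ΔS_univ ≈ 0.313 kJ/K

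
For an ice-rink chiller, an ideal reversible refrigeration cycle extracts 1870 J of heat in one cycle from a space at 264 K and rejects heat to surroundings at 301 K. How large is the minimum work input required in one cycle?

Carnot COP: COP_R = T_C/(T_H − T_C) = 264.00/37.00 = 7.1351.
W = Q_C/COP_R = 1870/7.1351 = 262 J.

W_in ≈ 262 J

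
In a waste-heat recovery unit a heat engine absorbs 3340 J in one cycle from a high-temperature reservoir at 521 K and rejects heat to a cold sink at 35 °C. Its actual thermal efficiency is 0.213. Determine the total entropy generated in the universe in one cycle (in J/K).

ΔS_univ ≈ 2.12 J/K

T_C = 35 °C → 35 + 273.15 = 308.15 K.
W = η·Q_H = 0.213 × 3340 = 711.4 J, so Q_C = Q_H − W = 2629 J.
Reservoir entropy changes: ΔS_H = −Q_H/T_H = −3340/521.00 = -6.411 J/K and ΔS_C = +Q_C/T_C = 2629/308.15 = 8.530 J/K.
ΔS_univ = −Q_H/T_H + Q_C/T_C = 2.12 J/K (> 0, since η = 0.213 < η_Carnot = 0.409).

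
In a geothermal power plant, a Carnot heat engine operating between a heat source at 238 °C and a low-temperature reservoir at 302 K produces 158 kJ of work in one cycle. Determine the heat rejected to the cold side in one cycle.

Q_C ≈ 228 kJ

T_H = 238 °C → 238 + 273.15 = 511.15 K.
η_rev = 1 − T_C/T_H = 1 − 302.00/511.15 = 0.4092.
Since Q_C/Q_H = T_C/T_H and Q_H = W/η, Q_C = W·T_C/(T_H − T_C) = 158 × 302.00/209.15 = 228 kJ.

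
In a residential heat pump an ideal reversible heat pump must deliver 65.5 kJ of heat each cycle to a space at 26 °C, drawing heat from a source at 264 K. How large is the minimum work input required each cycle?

T_H = 26 °C → 26 + 273.15 = 299.15 K.
Reversible heating COP: COP_HP = T_H/(T_H − T_C) = 299.15/35.15 = 8.5107.
W = Q_H/COP_HP = 65.5/8.5107 = 7.70 kJ.

W_in ≈ 7.70 kJ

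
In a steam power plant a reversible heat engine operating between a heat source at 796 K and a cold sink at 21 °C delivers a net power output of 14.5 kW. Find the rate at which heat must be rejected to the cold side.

Q̇_C ≈ 8.499 kW

T_C = 21 °C → 21 + 273.15 = 294.15 K.
For a reversible engine, η = 1 − T_C/T_H = 1 − 294.15/796.00 = 0.6305.
Since Q_C/Q_H = T_C/T_H and Q_H = W/η, Q_C = W·T_C/(T_H − T_C) = 14.5 × 294.15/501.85 = 8.499 kW.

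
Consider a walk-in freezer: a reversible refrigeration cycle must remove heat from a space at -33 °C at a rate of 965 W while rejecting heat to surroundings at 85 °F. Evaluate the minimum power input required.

T_H = 85 °F → (85 − 32) × 5/9 = 29.44 °C = 302.59 K.
T_C = -33 °C → -33 + 273.15 = 240.15 K.
For a reversible refrigerator, COP_R = T_C/(T_H − T_C) = 240.15/62.44 = 3.8458.
W = Q_C/COP_R = 965/3.8458 = 251 W.

Ẇ_in ≈ 251 W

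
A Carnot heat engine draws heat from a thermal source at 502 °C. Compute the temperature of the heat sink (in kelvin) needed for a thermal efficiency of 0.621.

T_C ≈ 294 K

T_H = 502 °C → 502 + 273.15 = 775.15 K.
From η = 1 − T_C/T_H, T_C = T_H·(1 − η) = 775.15 × (1 − 0.621) = 294 K.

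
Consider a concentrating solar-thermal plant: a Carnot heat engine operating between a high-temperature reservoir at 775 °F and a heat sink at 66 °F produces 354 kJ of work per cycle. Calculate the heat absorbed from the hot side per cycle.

Q_H ≈ 616 kJ

T_H = 775 °F → (775 − 32) × 5/9 = 412.78 °C = 685.93 K.
T_C = 66 °F → (66 − 32) × 5/9 = 18.89 °C = 292.04 K.
For a reversible engine, η = 1 − T_C/T_H = 1 − 292.04/685.93 = 0.5742.
Q_H = W/η = 354/0.5742 = 616 kJ.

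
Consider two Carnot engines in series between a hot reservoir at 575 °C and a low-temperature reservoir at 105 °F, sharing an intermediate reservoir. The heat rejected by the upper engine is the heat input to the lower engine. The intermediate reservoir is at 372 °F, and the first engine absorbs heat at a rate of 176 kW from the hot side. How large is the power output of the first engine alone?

Ẇ₁ ≈ 80.12 kW

T_H = 575 °C → 575 + 273.15 = 848.15 K.
T_C = 105 °F → (105 − 32) × 5/9 = 40.56 °C = 313.71 K.
T_m = 372 °F → (372 − 32) × 5/9 = 188.89 °C = 462.04 K.
First-stage efficiency η₁ = 1 − T_m/T_H = 1 − 462.04/848.15 = 0.4552.
W₁ = η₁·Q_H = 0.4552 × 176 = 80.12 kW.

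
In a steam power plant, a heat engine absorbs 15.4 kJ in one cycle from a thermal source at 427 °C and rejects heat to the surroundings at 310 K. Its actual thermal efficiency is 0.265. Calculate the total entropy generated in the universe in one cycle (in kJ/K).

T_H = 427 °C → 427 + 273.15 = 700.15 K.
W = η·Q_H = 0.265 × 15.4 = 4.081 kJ, so Q_C = Q_H − W = 11.32 kJ.
Reservoir entropy changes: ΔS_H = −Q_H/T_H = −15.4/700.15 = -0.02200 kJ/K and ΔS_C = +Q_C/T_C = 11.32/310.00 = 0.03651 kJ/K.
ΔS_univ = −Q_H/T_H + Q_C/T_C = 0.01452 kJ/K (> 0, since η = 0.265 < η_Carnot = 0.557).

ΔS_univ ≈ 0.01452 kJ/K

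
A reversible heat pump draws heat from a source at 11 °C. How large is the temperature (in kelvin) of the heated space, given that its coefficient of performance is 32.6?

T_H ≈ 293.1 K

T_C = 11 °C → 11 + 273.15 = 284.15 K.
COP_HP = T_H/(T_H − T_C) ⇒ T_H = T_C·COP_HP/(COP_HP − 1) = 284.15 × 32.6/(32.6 − 1) = 293.1 K.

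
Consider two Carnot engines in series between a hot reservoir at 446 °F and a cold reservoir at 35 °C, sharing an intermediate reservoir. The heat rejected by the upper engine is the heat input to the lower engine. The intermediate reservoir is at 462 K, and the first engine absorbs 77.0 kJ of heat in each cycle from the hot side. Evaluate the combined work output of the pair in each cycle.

W_total ≈ 29.8 kJ

T_H = 446 °F → (446 − 32) × 5/9 = 230.00 °C = 503.15 K.
T_C = 35 °C → 35 + 273.15 = 308.15 K.
Two reversible stages in series are equivalent to a single Carnot engine between T_H and T_C, so η_total = 1 − T_C/T_H = 1 − 308.15/503.15 = 0.3876.
W_total = η_total · Q_H = 0.3876 × 77.0 = 29.8 kJ.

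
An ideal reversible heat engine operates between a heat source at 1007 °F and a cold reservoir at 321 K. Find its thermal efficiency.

η ≈ 0.606

T_H = 1007 °F → (1007 − 32) × 5/9 = 541.67 °C = 814.82 K.
Carnot efficiency: η = 1 − T_C/T_H = 1 − 321.00/814.82 = 0.606.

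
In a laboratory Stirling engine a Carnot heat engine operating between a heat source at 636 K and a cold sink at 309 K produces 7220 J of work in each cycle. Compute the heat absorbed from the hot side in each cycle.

The Carnot efficiency is η = 1 − T_C/T_H = 1 − 309.00/636.00 = 0.5142.
Q_H = W/η = 7220/0.5142 = 14000 J.

Q_H ≈ 14000 J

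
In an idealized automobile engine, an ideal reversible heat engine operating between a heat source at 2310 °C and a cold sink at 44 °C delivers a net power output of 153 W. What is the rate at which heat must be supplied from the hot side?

Q̇_H ≈ 174 W

T_H = 2310 °C → 2310 + 273.15 = 2583.15 K.
T_C = 44 °C → 44 + 273.15 = 317.15 K.
For a reversible engine, η = 1 − T_C/T_H = 1 − 317.15/2583.15 = 0.8772.
Q_H = W/η = 153/0.8772 = 174 W.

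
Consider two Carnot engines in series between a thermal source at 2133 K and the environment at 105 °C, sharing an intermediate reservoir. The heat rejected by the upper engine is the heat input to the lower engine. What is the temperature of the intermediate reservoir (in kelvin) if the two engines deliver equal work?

T_m ≈ 1256 K

T_C = 105 °C → 105 + 273.15 = 378.15 K.
For reversible stages Q_m = Q_H·(T_m/T_H). Setting W₁ = Q_H(1 − T_m/T_H) equal to W₂ = Q_m(1 − T_C/T_m) = Q_H·(T_m − T_C)/T_H gives T_H − T_m = T_m − T_C, so T_m = (T_H + T_C)/2 = (2133.00 + 378.15)/2 = 1256 K.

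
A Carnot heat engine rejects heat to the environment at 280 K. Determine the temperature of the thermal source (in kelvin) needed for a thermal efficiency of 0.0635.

T_H ≈ 299.0 K

From η = 1 − T_C/T_H, solving for T_H gives T_H = T_C/(1 − η) = 280.00/(1 − 0.0635) = 299.0 K.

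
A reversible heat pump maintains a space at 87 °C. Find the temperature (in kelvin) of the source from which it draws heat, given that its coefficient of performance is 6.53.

T_H = 87 °C → 87 + 273.15 = 360.15 K.
COP_HP = T_H/(T_H − T_C) ⇒ T_C = T_H·(COP_HP − 1)/COP_HP = 360.15 × (6.53 − 1)/6.53 = 305 K.

T_C ≈ 305 K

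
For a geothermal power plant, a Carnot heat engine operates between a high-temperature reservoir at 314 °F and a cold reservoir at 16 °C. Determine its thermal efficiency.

η ≈ 0.327

T_H = 314 °F → (314 − 32) × 5/9 = 156.67 °C = 429.82 K.
T_C = 16 °C → 16 + 273.15 = 289.15 K.
Carnot efficiency: η = 1 − T_C/T_H = 1 − 289.15/429.82 = 0.327.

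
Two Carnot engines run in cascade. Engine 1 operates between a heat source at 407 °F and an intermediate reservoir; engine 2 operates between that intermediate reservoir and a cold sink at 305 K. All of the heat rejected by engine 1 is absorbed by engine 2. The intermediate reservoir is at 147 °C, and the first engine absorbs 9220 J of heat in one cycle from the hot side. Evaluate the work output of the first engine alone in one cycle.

W₁ ≈ 1174 J

T_H = 407 °F → (407 − 32) × 5/9 = 208.33 °C = 481.48 K.
T_m = 147 °C → 147 + 273.15 = 420.15 K.
First-stage efficiency η₁ = 1 − T_m/T_H = 1 − 420.15/481.48 = 0.1274.
W₁ = η₁·Q_H = 0.1274 × 9220 = 1174 J.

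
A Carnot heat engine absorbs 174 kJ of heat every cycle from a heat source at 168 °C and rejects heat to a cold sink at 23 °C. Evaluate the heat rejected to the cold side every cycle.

T_H = 168 °C → 168 + 273.15 = 441.15 K.
T_C = 23 °C → 23 + 273.15 = 296.15 K.
The Carnot efficiency is η = 1 − T_C/T_H = 1 − 296.15/441.15 = 0.3287.
For a reversible cycle Q_C/Q_H = T_C/T_H, so Q_C = 174 × 296.15/441.15 = 117 kJ.

Q_C ≈ 117 kJ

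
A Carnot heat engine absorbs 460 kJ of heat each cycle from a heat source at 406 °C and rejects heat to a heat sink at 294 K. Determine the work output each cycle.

T_H = 406 °C → 406 + 273.15 = 679.15 K.
η_rev = 1 − T_C/T_H = 1 − 294.00/679.15 = 0.5671.
W = η·Q_H = 0.5671 × 460 = 261 kJ.

W ≈ 261 kJ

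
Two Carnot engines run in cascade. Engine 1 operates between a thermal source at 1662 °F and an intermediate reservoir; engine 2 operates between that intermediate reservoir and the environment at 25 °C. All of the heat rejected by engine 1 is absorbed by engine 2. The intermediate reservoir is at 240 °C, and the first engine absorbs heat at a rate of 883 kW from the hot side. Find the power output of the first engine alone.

Ẇ₁ ≈ 499 kW

T_H = 1662 °F → (1662 − 32) × 5/9 = 905.56 °C = 1178.71 K.
T_C = 25 °C → 25 + 273.15 = 298.15 K.
T_m = 240 °C → 240 + 273.15 = 513.15 K.
First-stage efficiency η₁ = 1 − T_m/T_H = 1 − 513.15/1178.71 = 0.5646.
W₁ = η₁·Q_H = 0.5646 × 883 = 499 kW.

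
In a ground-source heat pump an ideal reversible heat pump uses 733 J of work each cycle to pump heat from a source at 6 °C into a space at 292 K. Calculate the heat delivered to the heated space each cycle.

T_C = 6 °C → 6 + 273.15 = 279.15 K.
The Carnot heat-pump COP is COP_HP = T_H/(T_H − T_C) = 292.00/12.85 = 22.7237.
Q_H = COP_HP · W = 22.7237 × 733 = 16660 J.

Q_H ≈ 16660 J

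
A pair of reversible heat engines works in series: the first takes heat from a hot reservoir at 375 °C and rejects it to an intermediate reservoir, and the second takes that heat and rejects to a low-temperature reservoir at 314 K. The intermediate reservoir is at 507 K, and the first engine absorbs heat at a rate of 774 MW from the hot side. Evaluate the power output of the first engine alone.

Ẇ₁ ≈ 169 MW

T_H = 375 °C → 375 + 273.15 = 648.15 K.
First-stage efficiency η₁ = 1 − T_m/T_H = 1 − 507.00/648.15 = 0.2178.
W₁ = η₁·Q_H = 0.2178 × 774 = 169 MW.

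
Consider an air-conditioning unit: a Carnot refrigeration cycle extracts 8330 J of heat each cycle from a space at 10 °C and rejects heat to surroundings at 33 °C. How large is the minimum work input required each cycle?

W_in ≈ 677 J

T_H = 33 °C → 33 + 273.15 = 306.15 K.
T_C = 10 °C → 10 + 273.15 = 283.15 K.
COP_R = T_C/(T_H − T_C) = 283.15/23.00 = 12.3109.
W = Q_C/COP_R = 8330/12.3109 = 677 J.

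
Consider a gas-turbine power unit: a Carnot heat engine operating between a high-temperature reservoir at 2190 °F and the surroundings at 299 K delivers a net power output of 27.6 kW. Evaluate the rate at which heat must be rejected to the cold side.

T_H = 2190 °F → (2190 − 32) × 5/9 = 1198.89 °C = 1472.04 K.
Since the cycle is reversible, η = 1 − T_C/T_H = 1 − 299.00/1472.04 = 0.7969.
Since Q_C/Q_H = T_C/T_H and Q_H = W/η, Q_C = W·T_C/(T_H − T_C) = 27.6 × 299.00/1173.04 = 7.035 kW.

Q̇_C ≈ 7.035 kW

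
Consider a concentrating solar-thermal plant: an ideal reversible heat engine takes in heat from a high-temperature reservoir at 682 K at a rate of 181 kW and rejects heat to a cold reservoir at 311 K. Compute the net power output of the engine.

Ẇ ≈ 98.46 kW

Since the cycle is reversible, η = 1 − T_C/T_H = 1 − 311.00/682.00 = 0.5440.
W = η·Q_H = 0.5440 × 181 = 98.46 kW.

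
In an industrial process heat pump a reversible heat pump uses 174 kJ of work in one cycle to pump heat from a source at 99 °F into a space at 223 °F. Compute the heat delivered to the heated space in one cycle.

T_H = 223 °F → (223 − 32) × 5/9 = 106.11 °C = 379.26 K.
T_C = 99 °F → (99 − 32) × 5/9 = 37.22 °C = 310.37 K.
Reversible heating COP: COP_HP = T_H/(T_H − T_C) = 379.26/68.89 = 5.5054.
Q_H = COP_HP · W = 5.5054 × 174 = 957.9 kJ.

Q_H ≈ 957.9 kJ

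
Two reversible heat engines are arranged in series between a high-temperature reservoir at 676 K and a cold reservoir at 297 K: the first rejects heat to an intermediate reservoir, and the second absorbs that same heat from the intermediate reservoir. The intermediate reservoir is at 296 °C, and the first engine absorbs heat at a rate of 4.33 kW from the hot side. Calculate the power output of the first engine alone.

Ẇ₁ ≈ 0.6844 kW

T_m = 296 °C → 296 + 273.15 = 569.15 K.
First-stage efficiency η₁ = 1 − T_m/T_H = 1 − 569.15/676.00 = 0.1581.
W₁ = η₁·Q_H = 0.1581 × 4.33 = 0.6844 kW.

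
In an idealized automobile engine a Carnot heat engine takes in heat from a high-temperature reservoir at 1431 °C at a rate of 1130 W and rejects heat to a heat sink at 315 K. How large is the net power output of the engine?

T_H = 1431 °C → 1431 + 273.15 = 1704.15 K.
Since the cycle is reversible, η = 1 − T_C/T_H = 1 − 315.00/1704.15 = 0.8152.
W = η·Q_H = 0.8152 × 1130 = 921 W.

Ẇ ≈ 921 W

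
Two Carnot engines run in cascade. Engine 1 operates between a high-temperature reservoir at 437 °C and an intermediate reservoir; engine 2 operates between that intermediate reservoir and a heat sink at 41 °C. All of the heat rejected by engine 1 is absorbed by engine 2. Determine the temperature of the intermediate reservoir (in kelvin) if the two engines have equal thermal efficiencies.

T_H = 437 °C → 437 + 273.15 = 710.15 K.
T_C = 41 °C → 41 + 273.15 = 314.15 K.
Equal efficiencies require 1 − T_m/T_H = 1 − T_C/T_m, i.e. T_m/T_H = T_C/T_m, so T_m = √(T_H·T_C) = √(710.15 × 314.15) = 472.3 K.

T_m ≈ 472.3 K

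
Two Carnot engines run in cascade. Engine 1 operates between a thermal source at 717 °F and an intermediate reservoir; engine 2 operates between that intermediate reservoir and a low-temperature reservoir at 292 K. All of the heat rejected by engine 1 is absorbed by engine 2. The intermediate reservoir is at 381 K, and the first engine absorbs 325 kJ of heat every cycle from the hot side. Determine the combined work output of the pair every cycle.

W_total ≈ 180 kJ

T_H = 717 °F → (717 − 32) × 5/9 = 380.56 °C = 653.71 K.
Two reversible stages in series are equivalent to a single Carnot engine between T_H and T_C, so η_total = 1 − T_C/T_H = 1 − 292.00/653.71 = 0.5533.
W_total = η_total · Q_H = 0.5533 × 325 = 180 kJ.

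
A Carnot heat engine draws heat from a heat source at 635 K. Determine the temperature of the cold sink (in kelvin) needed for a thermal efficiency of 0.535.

T_C ≈ 295 K

From η = 1 − T_C/T_H, T_C = T_H·(1 − η) = 635.00 × (1 − 0.535) = 295 K.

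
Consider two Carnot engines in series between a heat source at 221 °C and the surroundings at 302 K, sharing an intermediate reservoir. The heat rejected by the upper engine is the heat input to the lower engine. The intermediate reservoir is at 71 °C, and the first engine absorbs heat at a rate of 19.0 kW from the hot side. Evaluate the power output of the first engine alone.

Ẇ₁ ≈ 5.767 kW

T_H = 221 °C → 221 + 273.15 = 494.15 K.
T_m = 71 °C → 71 + 273.15 = 344.15 K.
First-stage efficiency η₁ = 1 − T_m/T_H = 1 − 344.15/494.15 = 0.3036.
W₁ = η₁·Q_H = 0.3036 × 19.0 = 5.767 kW.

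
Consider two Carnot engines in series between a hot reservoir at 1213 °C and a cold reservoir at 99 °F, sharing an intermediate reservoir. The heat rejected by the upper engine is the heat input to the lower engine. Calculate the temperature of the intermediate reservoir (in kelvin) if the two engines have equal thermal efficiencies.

T_m ≈ 679.2 K

T_H = 1213 °C → 1213 + 273.15 = 1486.15 K.
T_C = 99 °F → (99 − 32) × 5/9 = 37.22 °C = 310.37 K.
Equal efficiencies require 1 − T_m/T_H = 1 − T_C/T_m, i.e. T_m/T_H = T_C/T_m, so T_m = √(T_H·T_C) = √(1486.15 × 310.37) = 679.2 K.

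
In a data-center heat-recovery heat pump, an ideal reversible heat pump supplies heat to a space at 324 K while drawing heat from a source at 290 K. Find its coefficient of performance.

COP_HP ≈ 9.53

For a reversible heat pump, COP_HP = T_H/(T_H − T_C) = 324.00/(324.00 − 290.00) = 9.53.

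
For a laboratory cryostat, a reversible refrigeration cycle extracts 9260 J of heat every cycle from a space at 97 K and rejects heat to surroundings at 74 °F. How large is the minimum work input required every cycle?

W_in ≈ 19040 J

T_H = 74 °F → (74 − 32) × 5/9 = 23.33 °C = 296.48 K.
For a reversible refrigerator, COP_R = T_C/(T_H − T_C) = 97.00/199.48 = 0.4863.
W = Q_C/COP_R = 9260/0.4863 = 19040 J.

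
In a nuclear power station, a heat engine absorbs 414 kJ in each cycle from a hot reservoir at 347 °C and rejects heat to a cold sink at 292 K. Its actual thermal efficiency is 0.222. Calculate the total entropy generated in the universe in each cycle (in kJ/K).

T_H = 347 °C → 347 + 273.15 = 620.15 K.
W = η·Q_H = 0.222 × 414 = 91.91 kJ, so Q_C = Q_H − W = 322.1 kJ.
Entropy balance on the reservoirs: −Q_H/T_H = -0.6676 kJ/K, +Q_C/T_C = 1.103 kJ/K.
ΔS_univ = −Q_H/T_H + Q_C/T_C = 0.4355 kJ/K (> 0, since η = 0.222 < η_Carnot = 0.529).

ΔS_univ ≈ 0.4355 kJ/K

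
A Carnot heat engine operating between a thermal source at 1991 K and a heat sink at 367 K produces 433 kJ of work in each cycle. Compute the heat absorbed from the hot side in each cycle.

Q_H ≈ 531 kJ

Carnot efficiency: η = 1 − T_C/T_H = 1 − 367.00/1991.00 = 0.8157.
Q_H = W/η = 433/0.8157 = 531 kJ.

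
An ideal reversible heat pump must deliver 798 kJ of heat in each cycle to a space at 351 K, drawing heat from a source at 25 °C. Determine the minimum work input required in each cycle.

W_in ≈ 120.2 kJ

T_C = 25 °C → 25 + 273.15 = 298.15 K.
Reversible heating COP: COP_HP = T_H/(T_H − T_C) = 351.00/52.85 = 6.6414.
W = Q_H/COP_HP = 798/6.6414 = 120.2 kJ.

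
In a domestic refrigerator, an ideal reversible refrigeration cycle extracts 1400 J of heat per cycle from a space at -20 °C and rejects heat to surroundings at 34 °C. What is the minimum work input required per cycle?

T_H = 34 °C → 34 + 273.15 = 307.15 K.
T_C = -20 °C → -20 + 273.15 = 253.15 K.
COP_R = T_C/(T_H − T_C) = 253.15/54.00 = 4.6880.
W = Q_C/COP_R = 1400/4.6880 = 298.6 J.

W_in ≈ 298.6 J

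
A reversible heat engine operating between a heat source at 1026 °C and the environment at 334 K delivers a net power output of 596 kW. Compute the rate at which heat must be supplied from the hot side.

Q̇_H ≈ 802.3 kW

T_H = 1026 °C → 1026 + 273.15 = 1299.15 K.
For a reversible engine, η = 1 − T_C/T_H = 1 − 334.00/1299.15 = 0.7429.
Q_H = W/η = 596/0.7429 = 802.3 kW.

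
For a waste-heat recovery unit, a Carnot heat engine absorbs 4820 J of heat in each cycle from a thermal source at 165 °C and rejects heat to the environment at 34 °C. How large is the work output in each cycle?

W ≈ 1441 J

T_H = 165 °C → 165 + 273.15 = 438.15 K.
T_C = 34 °C → 34 + 273.15 = 307.15 K.
Carnot efficiency: η = 1 − T_C/T_H = 1 − 307.15/438.15 = 0.2990.
W = η·Q_H = 0.2990 × 4820 = 1441 J.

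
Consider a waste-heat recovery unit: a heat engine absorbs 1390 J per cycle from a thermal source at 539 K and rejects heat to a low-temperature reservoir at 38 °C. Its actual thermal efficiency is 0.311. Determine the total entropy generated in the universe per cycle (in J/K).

T_C = 38 °C → 38 + 273.15 = 311.15 K.
W = η·Q_H = 0.311 × 1390 = 432.3 J, so Q_C = Q_H − W = 957.7 J.
The hot reservoir loses entropy Q_H/T_H = 1390/539.00 = 2.579 J/K; the cold reservoir gains Q_C/T_C = 957.7/311.15 = 3.078 J/K.
ΔS_univ = −Q_H/T_H + Q_C/T_C = 0.499 J/K (> 0, since η = 0.311 < η_Carnot = 0.423).

ΔS_univ ≈ 0.499 J/K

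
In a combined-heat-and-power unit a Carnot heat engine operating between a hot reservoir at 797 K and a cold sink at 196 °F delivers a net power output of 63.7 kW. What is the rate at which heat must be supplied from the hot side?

T_C = 196 °F → (196 − 32) × 5/9 = 91.11 °C = 364.26 K.
η_rev = 1 − T_C/T_H = 1 − 364.26/797.00 = 0.5430.
Q_H = W/η = 63.7/0.5430 = 117 kW.

Q̇_H ≈ 117 kW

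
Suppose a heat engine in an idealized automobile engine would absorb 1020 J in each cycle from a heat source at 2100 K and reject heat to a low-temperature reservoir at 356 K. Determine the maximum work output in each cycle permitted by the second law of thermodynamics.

W_max ≈ 847 J

The upper bound on efficiency is η_max = 1 − T_C/T_H = 1 − 356.00/2100.00 = 0.8305.
W_max = η_max · Q_H = 0.8305 × 1020 = 847 J.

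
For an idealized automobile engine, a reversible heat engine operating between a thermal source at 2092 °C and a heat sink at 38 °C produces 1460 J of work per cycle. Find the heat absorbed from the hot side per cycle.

Q_H ≈ 1680 J

T_H = 2092 °C → 2092 + 273.15 = 2365.15 K.
T_C = 38 °C → 38 + 273.15 = 311.15 K.
For a reversible engine, η = 1 − T_C/T_H = 1 − 311.15/2365.15 = 0.8684.
Q_H = W/η = 1460/0.8684 = 1680 J.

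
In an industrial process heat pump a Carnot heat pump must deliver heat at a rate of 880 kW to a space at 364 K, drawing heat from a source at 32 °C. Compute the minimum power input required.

T_C = 32 °C → 32 + 273.15 = 305.15 K.
COP_HP = T_H/(T_H − T_C) = 364.00/58.85 = 6.1852.
W = Q_H/COP_HP = 880/6.1852 = 142 kW.

Ẇ_in ≈ 142 kW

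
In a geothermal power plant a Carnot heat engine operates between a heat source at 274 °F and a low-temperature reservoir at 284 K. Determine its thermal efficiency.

η ≈ 0.303

T_H = 274 °F → (274 − 32) × 5/9 = 134.44 °C = 407.59 K.
The Carnot efficiency is η = 1 − T_C/T_H = 1 − 284.00/407.59 = 0.303.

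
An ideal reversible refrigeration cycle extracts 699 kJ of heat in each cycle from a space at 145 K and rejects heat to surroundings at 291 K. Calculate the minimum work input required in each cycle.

W_in ≈ 703.8 kJ

Carnot COP: COP_R = T_C/(T_H − T_C) = 145.00/146.00 = 0.9932.
W = Q_C/COP_R = 699/0.9932 = 703.8 kJ.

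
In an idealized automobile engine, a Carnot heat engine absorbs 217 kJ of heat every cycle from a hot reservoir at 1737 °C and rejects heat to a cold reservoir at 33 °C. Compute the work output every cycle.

T_H = 1737 °C → 1737 + 273.15 = 2010.15 K.
T_C = 33 °C → 33 + 273.15 = 306.15 K.
Since the cycle is reversible, η = 1 − T_C/T_H = 1 − 306.15/2010.15 = 0.8477.
W = η·Q_H = 0.8477 × 217 = 184.0 kJ.

W ≈ 184.0 kJ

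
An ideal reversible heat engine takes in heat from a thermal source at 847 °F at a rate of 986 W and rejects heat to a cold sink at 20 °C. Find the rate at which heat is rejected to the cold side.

T_H = 847 °F → (847 − 32) × 5/9 = 452.78 °C = 725.93 K.
T_C = 20 °C → 20 + 273.15 = 293.15 K.
η_rev = 1 − T_C/T_H = 1 − 293.15/725.93 = 0.5962.
For a reversible cycle Q_C/Q_H = T_C/T_H, so Q_C = 986 × 293.15/725.93 = 398 W.

Q̇_C ≈ 398 W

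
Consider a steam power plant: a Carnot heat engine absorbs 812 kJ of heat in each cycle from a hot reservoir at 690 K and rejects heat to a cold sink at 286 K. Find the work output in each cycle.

W ≈ 475 kJ

For a reversible engine, η = 1 − T_C/T_H = 1 − 286.00/690.00 = 0.5855.
W = η·Q_H = 0.5855 × 812 = 475 kJ.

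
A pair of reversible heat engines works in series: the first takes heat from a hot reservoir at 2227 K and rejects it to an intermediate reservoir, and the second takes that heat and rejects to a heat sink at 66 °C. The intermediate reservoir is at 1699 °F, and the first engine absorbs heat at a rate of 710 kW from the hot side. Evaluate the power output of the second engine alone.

T_C = 66 °C → 66 + 273.15 = 339.15 K.
T_m = 1699 °F → (1699 − 32) × 5/9 = 926.11 °C = 1199.26 K.
Heat entering the second stage: Q_m = Q_H·(T_m/T_H) = 710 × 1199.26/2227.00 = 382 kW.
Second-stage efficiency η₂ = 1 − T_C/T_m = 1 − 339.15/1199.26 = 0.7172, so W₂ = η₂·Q_m = 274 kW.

Ẇ₂ ≈ 274 kW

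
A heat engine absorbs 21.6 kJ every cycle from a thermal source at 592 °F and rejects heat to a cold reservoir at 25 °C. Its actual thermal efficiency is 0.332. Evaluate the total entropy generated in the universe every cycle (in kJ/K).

T_H = 592 °F → (592 − 32) × 5/9 = 311.11 °C = 584.26 K.
T_C = 25 °C → 25 + 273.15 = 298.15 K.
W = η·Q_H = 0.332 × 21.6 = 7.171 kJ, so Q_C = Q_H − W = 14.43 kJ.
Entropy balance on the reservoirs: −Q_H/T_H = -0.03697 kJ/K, +Q_C/T_C = 0.04839 kJ/K.
ΔS_univ = −Q_H/T_H + Q_C/T_C = 0.01142 kJ/K (> 0, since η = 0.332 < η_Carnot = 0.490).

ΔS_univ ≈ 0.01142 kJ/K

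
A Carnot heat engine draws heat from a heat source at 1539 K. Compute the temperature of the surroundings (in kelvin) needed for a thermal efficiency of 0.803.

T_C ≈ 303.2 K

From η = 1 − T_C/T_H, T_C = T_H·(1 − η) = 1539.00 × (1 − 0.803) = 303.2 K.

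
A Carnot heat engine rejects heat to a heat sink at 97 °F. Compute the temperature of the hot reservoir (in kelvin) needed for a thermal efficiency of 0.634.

T_C = 97 °F → (97 − 32) × 5/9 = 36.11 °C = 309.26 K.
From η = 1 − T_C/T_H, solving for T_H gives T_H = T_C/(1 − η) = 309.26/(1 − 0.634) = 845 K.

T_H ≈ 845 K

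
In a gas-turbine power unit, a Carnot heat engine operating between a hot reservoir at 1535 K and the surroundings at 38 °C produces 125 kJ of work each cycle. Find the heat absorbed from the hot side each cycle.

T_C = 38 °C → 38 + 273.15 = 311.15 K.
The Carnot efficiency is η = 1 − T_C/T_H = 1 − 311.15/1535.00 = 0.7973.
Q_H = W/η = 125/0.7973 = 157 kJ.

Q_H ≈ 157 kJ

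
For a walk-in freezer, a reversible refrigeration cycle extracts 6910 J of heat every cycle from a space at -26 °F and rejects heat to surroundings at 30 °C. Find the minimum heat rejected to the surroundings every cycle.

Q_H ≈ 8695 J

T_H = 30 °C → 30 + 273.15 = 303.15 K.
T_C = -26 °F → (-26 − 32) × 5/9 = -32.22 °C = 240.93 K.
For a reversible cycle Q_H/Q_C = T_H/T_C, so Q_H = Q_C·T_H/T_C = 6910 × 303.15/240.93 = 8695 J.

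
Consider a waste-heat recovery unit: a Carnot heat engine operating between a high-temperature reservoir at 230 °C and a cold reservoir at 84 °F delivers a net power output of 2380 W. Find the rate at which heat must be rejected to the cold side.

T_H = 230 °C → 230 + 273.15 = 503.15 K.
T_C = 84 °F → (84 − 32) × 5/9 = 28.89 °C = 302.04 K.
For a reversible engine, η = 1 − T_C/T_H = 1 − 302.04/503.15 = 0.3997.
Since Q_C/Q_H = T_C/T_H and Q_H = W/η, Q_C = W·T_C/(T_H − T_C) = 2380 × 302.04/201.11 = 3570 W.

Q̇_C ≈ 3570 W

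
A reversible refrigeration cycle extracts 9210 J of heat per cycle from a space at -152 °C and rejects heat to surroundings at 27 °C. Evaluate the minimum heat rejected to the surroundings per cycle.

Q_H ≈ 22820 J

T_H = 27 °C → 27 + 273.15 = 300.15 K.
T_C = -152 °C → -152 + 273.15 = 121.15 K.
For a reversible cycle Q_H/Q_C = T_H/T_C, so Q_H = Q_C·T_H/T_C = 9210 × 300.15/121.15 = 22820 J.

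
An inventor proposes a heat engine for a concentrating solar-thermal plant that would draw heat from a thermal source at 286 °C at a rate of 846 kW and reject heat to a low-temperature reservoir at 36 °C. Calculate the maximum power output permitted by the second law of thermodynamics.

Ẇ_max ≈ 378 kW

T_H = 286 °C → 286 + 273.15 = 559.15 K.
T_C = 36 °C → 36 + 273.15 = 309.15 K.
The second-law ceiling is the Carnot efficiency, η_max = 1 − T_C/T_H = 1 − 309.15/559.15 = 0.4471.
W_max = η_max · Q_H = 0.4471 × 846 = 378 kW.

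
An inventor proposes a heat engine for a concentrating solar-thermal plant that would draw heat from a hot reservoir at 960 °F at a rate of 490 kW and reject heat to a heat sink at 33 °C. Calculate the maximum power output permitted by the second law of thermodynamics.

Ẇ_max ≈ 300 kW

T_H = 960 °F → (960 − 32) × 5/9 = 515.56 °C = 788.71 K.
T_C = 33 °C → 33 + 273.15 = 306.15 K.
The upper bound on efficiency is η_max = 1 − T_C/T_H = 1 − 306.15/788.71 = 0.6118.
W_max = η_max · Q_H = 0.6118 × 490 = 300 kW.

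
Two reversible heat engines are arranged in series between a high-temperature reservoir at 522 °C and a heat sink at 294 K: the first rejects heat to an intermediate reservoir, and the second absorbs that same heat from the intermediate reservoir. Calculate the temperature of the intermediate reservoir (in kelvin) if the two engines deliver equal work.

T_H = 522 °C → 522 + 273.15 = 795.15 K.
For reversible stages Q_m = Q_H·(T_m/T_H). Setting W₁ = Q_H(1 − T_m/T_H) equal to W₂ = Q_m(1 − T_C/T_m) = Q_H·(T_m − T_C)/T_H gives T_H − T_m = T_m − T_C, so T_m = (T_H + T_C)/2 = (795.15 + 294.00)/2 = 545 K.

T_m ≈ 545 K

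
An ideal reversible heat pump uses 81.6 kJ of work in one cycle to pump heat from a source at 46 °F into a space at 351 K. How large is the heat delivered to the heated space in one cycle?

T_C = 46 °F → (46 − 32) × 5/9 = 7.78 °C = 280.93 K.
The Carnot heat-pump COP is COP_HP = T_H/(T_H − T_C) = 351.00/70.07 = 5.0091.
Q_H = COP_HP · W = 5.0091 × 81.6 = 409 kJ.

Q_H ≈ 409 kJ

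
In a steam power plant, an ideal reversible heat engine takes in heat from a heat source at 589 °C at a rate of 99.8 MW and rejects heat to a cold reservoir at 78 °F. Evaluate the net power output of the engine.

Ẇ ≈ 65.2 MW

T_H = 589 °C → 589 + 273.15 = 862.15 K.
T_C = 78 °F → (78 − 32) × 5/9 = 25.56 °C = 298.71 K.
For a reversible engine, η = 1 − T_C/T_H = 1 − 298.71/862.15 = 0.6535.
W = η·Q_H = 0.6535 × 99.8 = 65.2 MW.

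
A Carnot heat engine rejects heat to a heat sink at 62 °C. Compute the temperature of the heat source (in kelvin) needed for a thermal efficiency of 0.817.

T_C = 62 °C → 62 + 273.15 = 335.15 K.
From η = 1 − T_C/T_H, solving for T_H gives T_H = T_C/(1 − η) = 335.15/(1 − 0.817) = 1830 K.

T_H ≈ 1830 K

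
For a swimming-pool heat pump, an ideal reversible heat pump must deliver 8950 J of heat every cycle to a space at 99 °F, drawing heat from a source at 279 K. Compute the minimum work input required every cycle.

T_H = 99 °F → (99 − 32) × 5/9 = 37.22 °C = 310.37 K.
COP_HP = T_H/(T_H − T_C) = 310.37/31.37 = 9.8932.
W = Q_H/COP_HP = 8950/9.8932 = 905 J.

W_in ≈ 905 J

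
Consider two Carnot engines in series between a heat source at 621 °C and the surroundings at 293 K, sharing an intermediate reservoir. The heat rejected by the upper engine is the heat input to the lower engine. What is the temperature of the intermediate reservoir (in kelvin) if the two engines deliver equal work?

T_m ≈ 594 K

T_H = 621 °C → 621 + 273.15 = 894.15 K.
For reversible stages Q_m = Q_H·(T_m/T_H). Setting W₁ = Q_H(1 − T_m/T_H) equal to W₂ = Q_m(1 − T_C/T_m) = Q_H·(T_m − T_C)/T_H gives T_H − T_m = T_m − T_C, so T_m = (T_H + T_C)/2 = (894.15 + 293.00)/2 = 594 K.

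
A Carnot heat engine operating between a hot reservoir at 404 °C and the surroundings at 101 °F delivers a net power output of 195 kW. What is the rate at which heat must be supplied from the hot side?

T_H = 404 °C → 404 + 273.15 = 677.15 K.
T_C = 101 °F → (101 − 32) × 5/9 = 38.33 °C = 311.48 K.
For a reversible engine, η = 1 − T_C/T_H = 1 − 311.48/677.15 = 0.5400.
Q_H = W/η = 195/0.5400 = 361.1 kW.

Q̇_H ≈ 361.1 kW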